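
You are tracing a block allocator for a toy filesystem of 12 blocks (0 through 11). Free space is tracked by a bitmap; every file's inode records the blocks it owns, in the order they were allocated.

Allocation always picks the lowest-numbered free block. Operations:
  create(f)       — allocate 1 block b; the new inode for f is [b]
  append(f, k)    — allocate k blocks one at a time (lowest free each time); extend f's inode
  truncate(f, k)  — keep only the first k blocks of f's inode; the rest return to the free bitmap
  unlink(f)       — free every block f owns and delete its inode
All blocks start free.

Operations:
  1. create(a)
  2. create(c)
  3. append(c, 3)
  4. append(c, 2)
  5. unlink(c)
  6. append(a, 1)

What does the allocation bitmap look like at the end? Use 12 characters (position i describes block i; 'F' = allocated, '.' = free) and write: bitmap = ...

after create(a) → a:[0]  free=[F...........]
after create(c) → a:[0], c:[1]  free=[FF..........]
after append(c, 3) → a:[0], c:[1, 2, 3, 4]  free=[FFFFF.......]
after append(c, 2) → a:[0], c:[1, 2, 3, 4, 5, 6]  free=[FFFFFFF.....]
after unlink(c) → a:[0]  free=[F...........]
after append(a, 1) → a:[0, 1]  free=[FF..........]

bitmap = FF..........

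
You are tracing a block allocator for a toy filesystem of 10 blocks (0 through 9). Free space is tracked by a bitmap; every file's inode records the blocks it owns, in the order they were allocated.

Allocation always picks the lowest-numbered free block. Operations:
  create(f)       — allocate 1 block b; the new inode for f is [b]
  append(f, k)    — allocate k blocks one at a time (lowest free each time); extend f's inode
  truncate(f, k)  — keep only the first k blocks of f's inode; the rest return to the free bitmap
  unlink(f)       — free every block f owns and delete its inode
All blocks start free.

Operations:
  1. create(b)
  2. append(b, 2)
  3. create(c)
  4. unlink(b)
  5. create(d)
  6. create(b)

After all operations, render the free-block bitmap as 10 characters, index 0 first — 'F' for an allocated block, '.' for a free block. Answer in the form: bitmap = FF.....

bitmap = FF.F......

[1] create(b) — b=0 (map F.........)
[2] append(b, 2) — b=0,1,2 (map FFF.......)
[3] create(c) — b=0,1,2 c=3 (map FFFF......)
[4] unlink(b) — c=3 (map ...F......)
[5] create(d) — c=3 d=0 (map F..F......)
[6] create(b) — b=1 c=3 d=0 (map FF.F......)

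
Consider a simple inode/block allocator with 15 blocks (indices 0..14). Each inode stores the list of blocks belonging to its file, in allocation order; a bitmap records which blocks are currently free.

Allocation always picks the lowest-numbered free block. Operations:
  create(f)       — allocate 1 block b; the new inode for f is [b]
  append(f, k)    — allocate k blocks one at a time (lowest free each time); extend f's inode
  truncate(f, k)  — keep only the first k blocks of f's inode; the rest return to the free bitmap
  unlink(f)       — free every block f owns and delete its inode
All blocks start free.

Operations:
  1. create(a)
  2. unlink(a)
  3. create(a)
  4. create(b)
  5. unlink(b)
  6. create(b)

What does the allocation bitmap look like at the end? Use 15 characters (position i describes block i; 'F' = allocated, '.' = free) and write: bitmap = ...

[1] create(a) — a=0 (map F..............)
[2] unlink(a) —  (map ...............)
[3] create(a) — a=0 (map F..............)
[4] create(b) — a=0 b=1 (map FF.............)
[5] unlink(b) — a=0 (map F..............)
[6] create(b) — a=0 b=1 (map FF.............)

bitmap = FF.............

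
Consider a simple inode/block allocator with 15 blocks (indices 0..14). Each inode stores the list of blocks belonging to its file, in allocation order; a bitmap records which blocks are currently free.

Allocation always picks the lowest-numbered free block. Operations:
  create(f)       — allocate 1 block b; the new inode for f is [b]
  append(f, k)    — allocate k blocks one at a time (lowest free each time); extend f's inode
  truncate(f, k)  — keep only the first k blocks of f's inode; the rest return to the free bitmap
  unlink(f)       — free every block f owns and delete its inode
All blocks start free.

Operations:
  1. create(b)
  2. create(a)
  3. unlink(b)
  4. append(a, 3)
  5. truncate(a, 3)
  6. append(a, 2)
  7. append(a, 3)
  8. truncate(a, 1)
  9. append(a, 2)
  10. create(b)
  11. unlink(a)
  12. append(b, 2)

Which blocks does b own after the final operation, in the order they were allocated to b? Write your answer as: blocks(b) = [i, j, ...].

after create(b) → b:[0]  free=[F..............]
after create(a) → a:[1], b:[0]  free=[FF.............]
after unlink(b) → a:[1]  free=[.F.............]
after append(a, 3) → a:[1, 0, 2, 3]  free=[FFFF...........]
after truncate(a, 3) → a:[1, 0, 2]  free=[FFF............]
after append(a, 2) → a:[1, 0, 2, 3, 4]  free=[FFFFF..........]
after append(a, 3) → a:[1, 0, 2, 3, 4, 5, 6, 7]  free=[FFFFFFFF.......]
after truncate(a, 1) → a:[1]  free=[.F.............]
after append(a, 2) → a:[1, 0, 2]  free=[FFF............]
after create(b) → a:[1, 0, 2], b:[3]  free=[FFFF...........]
after unlink(a) → b:[3]  free=[...F...........]
after append(b, 2) → b:[3, 0, 1]  free=[FF.F...........]

blocks(b) = [3, 0, 1]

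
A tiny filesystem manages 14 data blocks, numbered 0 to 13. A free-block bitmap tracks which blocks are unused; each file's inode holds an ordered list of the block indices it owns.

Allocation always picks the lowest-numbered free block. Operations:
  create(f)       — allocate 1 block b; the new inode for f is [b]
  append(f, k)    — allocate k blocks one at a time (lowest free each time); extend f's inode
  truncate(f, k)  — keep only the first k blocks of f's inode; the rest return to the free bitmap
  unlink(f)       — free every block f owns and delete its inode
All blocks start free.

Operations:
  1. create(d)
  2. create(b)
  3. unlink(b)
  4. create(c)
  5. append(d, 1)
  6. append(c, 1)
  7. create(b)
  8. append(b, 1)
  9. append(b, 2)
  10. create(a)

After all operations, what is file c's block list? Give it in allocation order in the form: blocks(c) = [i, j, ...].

blocks(c) = [1, 3]

[1] create(d) — d=0 (map F.............)
[2] create(b) — b=1 d=0 (map FF............)
[3] unlink(b) — d=0 (map F.............)
[4] create(c) — c=1 d=0 (map FF............)
[5] append(d, 1) — c=1 d=0,2 (map FFF...........)
[6] append(c, 1) — c=1,3 d=0,2 (map FFFF..........)
[7] create(b) — b=4 c=1,3 d=0,2 (map FFFFF.........)
[8] append(b, 1) — b=4,5 c=1,3 d=0,2 (map FFFFFF........)
[9] append(b, 2) — b=4,5,6,7 c=1,3 d=0,2 (map FFFFFFFF......)
[10] create(a) — a=8 b=4,5,6,7 c=1,3 d=0,2 (map FFFFFFFFF.....)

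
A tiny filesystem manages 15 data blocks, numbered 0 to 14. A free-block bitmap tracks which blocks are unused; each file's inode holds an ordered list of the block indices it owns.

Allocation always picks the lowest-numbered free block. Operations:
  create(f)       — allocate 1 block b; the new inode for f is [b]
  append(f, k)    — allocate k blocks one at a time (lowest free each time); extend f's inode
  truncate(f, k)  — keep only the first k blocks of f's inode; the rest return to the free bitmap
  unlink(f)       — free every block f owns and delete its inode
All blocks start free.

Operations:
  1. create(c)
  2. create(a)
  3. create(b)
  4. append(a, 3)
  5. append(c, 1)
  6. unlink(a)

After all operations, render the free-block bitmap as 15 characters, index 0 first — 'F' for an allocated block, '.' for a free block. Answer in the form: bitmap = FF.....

after create(c) → c:[0]  free=[F..............]
after create(a) → a:[1], c:[0]  free=[FF.............]
after create(b) → a:[1], b:[2], c:[0]  free=[FFF............]
after append(a, 3) → a:[1, 3, 4, 5], b:[2], c:[0]  free=[FFFFFF.........]
after append(c, 1) → a:[1, 3, 4, 5], b:[2], c:[0, 6]  free=[FFFFFFF........]
after unlink(a) → b:[2], c:[0, 6]  free=[F.F...F........]

bitmap = F.F...F........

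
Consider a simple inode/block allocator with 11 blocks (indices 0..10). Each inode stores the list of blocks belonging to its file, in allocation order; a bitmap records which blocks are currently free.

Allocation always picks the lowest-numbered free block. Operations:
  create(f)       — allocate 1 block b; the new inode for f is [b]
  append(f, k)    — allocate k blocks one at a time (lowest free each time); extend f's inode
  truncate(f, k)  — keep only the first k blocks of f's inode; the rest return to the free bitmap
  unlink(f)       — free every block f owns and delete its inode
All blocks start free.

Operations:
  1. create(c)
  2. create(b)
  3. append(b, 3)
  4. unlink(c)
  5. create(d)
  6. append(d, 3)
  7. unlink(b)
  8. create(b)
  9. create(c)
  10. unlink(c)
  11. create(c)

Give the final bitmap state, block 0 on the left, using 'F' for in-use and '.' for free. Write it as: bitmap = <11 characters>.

create(c): bitmap=F.......... | c=[0]
create(b): bitmap=FF......... | b=[1] c=[0]
append(b, 3): bitmap=FFFFF...... | b=[1, 2, 3, 4] c=[0]
unlink(c): bitmap=.FFFF...... | b=[1, 2, 3, 4]
create(d): bitmap=FFFFF...... | b=[1, 2, 3, 4] d=[0]
append(d, 3): bitmap=FFFFFFFF... | b=[1, 2, 3, 4] d=[0, 5, 6, 7]
unlink(b): bitmap=F....FFF... | d=[0, 5, 6, 7]
create(b): bitmap=FF...FFF... | b=[1] d=[0, 5, 6, 7]
create(c): bitmap=FFF..FFF... | b=[1] c=[2] d=[0, 5, 6, 7]
unlink(c): bitmap=FF...FFF... | b=[1] d=[0, 5, 6, 7]
create(c): bitmap=FFF..FFF... | b=[1] c=[2] d=[0, 5, 6, 7]

bitmap = FFF..FFF...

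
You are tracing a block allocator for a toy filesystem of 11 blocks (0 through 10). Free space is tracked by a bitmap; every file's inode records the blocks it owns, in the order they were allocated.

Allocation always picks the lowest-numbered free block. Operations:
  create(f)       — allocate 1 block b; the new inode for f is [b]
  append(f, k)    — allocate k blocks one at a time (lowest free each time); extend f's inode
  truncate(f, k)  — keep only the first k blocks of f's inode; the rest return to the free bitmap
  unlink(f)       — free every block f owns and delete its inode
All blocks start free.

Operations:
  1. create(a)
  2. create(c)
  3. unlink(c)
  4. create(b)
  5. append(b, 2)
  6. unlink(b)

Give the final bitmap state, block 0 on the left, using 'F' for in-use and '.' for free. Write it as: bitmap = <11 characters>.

create(a): bitmap=F.......... | a=[0]
create(c): bitmap=FF......... | a=[0] c=[1]
unlink(c): bitmap=F.......... | a=[0]
create(b): bitmap=FF......... | a=[0] b=[1]
append(b, 2): bitmap=FFFF....... | a=[0] b=[1, 2, 3]
unlink(b): bitmap=F.......... | a=[0]

bitmap = F..........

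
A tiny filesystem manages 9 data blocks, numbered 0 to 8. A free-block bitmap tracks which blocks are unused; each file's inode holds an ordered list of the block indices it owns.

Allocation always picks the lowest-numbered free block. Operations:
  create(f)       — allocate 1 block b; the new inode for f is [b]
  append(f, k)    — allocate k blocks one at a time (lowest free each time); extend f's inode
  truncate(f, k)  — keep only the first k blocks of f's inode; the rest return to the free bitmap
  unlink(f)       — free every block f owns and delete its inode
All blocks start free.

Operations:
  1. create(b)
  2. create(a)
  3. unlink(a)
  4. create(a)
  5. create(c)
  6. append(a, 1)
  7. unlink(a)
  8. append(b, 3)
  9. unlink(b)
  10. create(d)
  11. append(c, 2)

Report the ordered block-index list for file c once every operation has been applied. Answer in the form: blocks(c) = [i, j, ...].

blocks(c) = [2, 1, 3]

[1] create(b) — b=0 (map F........)
[2] create(a) — a=1 b=0 (map FF.......)
[3] unlink(a) — b=0 (map F........)
[4] create(a) — a=1 b=0 (map FF.......)
[5] create(c) — a=1 b=0 c=2 (map FFF......)
[6] append(a, 1) — a=1,3 b=0 c=2 (map FFFF.....)
[7] unlink(a) — b=0 c=2 (map F.F......)
[8] append(b, 3) — b=0,1,3,4 c=2 (map FFFFF....)
[9] unlink(b) — c=2 (map ..F......)
[10] create(d) — c=2 d=0 (map F.F......)
[11] append(c, 2) — c=2,1,3 d=0 (map FFFF.....)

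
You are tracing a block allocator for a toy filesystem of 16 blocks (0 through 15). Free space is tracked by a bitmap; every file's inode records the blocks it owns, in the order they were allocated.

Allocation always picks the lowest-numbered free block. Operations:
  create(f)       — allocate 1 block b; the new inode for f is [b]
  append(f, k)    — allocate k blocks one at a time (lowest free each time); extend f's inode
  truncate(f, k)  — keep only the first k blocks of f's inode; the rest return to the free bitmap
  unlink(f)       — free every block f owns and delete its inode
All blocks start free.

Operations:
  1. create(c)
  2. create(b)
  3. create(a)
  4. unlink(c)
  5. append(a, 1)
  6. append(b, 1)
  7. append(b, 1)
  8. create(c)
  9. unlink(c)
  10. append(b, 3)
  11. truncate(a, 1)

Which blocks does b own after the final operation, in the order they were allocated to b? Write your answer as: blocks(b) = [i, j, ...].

create(c): bitmap=F............... | c=[0]
create(b): bitmap=FF.............. | b=[1] c=[0]
create(a): bitmap=FFF............. | a=[2] b=[1] c=[0]
unlink(c): bitmap=.FF............. | a=[2] b=[1]
append(a, 1): bitmap=FFF............. | a=[2, 0] b=[1]
append(b, 1): bitmap=FFFF............ | a=[2, 0] b=[1, 3]
append(b, 1): bitmap=FFFFF........... | a=[2, 0] b=[1, 3, 4]
create(c): bitmap=FFFFFF.......... | a=[2, 0] b=[1, 3, 4] c=[5]
unlink(c): bitmap=FFFFF........... | a=[2, 0] b=[1, 3, 4]
append(b, 3): bitmap=FFFFFFFF........ | a=[2, 0] b=[1, 3, 4, 5, 6, 7]
truncate(a, 1): bitmap=.FFFFFFF........ | a=[2] b=[1, 3, 4, 5, 6, 7]

blocks(b) = [1, 3, 4, 5, 6, 7]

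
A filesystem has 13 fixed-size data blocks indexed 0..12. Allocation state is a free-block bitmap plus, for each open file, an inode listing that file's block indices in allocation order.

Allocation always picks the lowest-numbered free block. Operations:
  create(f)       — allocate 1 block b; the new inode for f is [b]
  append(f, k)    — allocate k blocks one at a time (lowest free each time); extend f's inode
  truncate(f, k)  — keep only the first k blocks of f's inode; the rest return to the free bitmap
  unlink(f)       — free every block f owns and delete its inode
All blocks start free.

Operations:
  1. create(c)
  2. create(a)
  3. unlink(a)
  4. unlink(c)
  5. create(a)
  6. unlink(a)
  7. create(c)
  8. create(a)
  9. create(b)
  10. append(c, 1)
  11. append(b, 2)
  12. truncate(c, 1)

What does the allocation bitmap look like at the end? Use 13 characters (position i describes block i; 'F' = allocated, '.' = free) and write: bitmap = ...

bitmap = FFF.FF.......

after create(c) → c:[0]  free=[F............]
after create(a) → a:[1], c:[0]  free=[FF...........]
after unlink(a) → c:[0]  free=[F............]
after unlink(c) →   free=[.............]
after create(a) → a:[0]  free=[F............]
after unlink(a) →   free=[.............]
after create(c) → c:[0]  free=[F............]
after create(a) → a:[1], c:[0]  free=[FF...........]
after create(b) → a:[1], b:[2], c:[0]  free=[FFF..........]
after append(c, 1) → a:[1], b:[2], c:[0, 3]  free=[FFFF.........]
after append(b, 2) → a:[1], b:[2, 4, 5], c:[0, 3]  free=[FFFFFF.......]
after truncate(c, 1) → a:[1], b:[2, 4, 5], c:[0]  free=[FFF.FF.......]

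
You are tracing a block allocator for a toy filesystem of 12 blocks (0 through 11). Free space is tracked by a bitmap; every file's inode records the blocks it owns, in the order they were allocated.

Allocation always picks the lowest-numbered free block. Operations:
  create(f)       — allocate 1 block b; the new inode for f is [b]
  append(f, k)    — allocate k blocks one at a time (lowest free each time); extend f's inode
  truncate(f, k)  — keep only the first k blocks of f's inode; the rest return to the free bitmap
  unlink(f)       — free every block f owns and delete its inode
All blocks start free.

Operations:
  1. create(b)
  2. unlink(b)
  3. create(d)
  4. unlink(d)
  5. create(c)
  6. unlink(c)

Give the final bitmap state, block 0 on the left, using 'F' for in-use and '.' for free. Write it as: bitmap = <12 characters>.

bitmap = ............

after create(b) → b:[0]  free=[F...........]
after unlink(b) →   free=[............]
after create(d) → d:[0]  free=[F...........]
after unlink(d) →   free=[............]
after create(c) → c:[0]  free=[F...........]
after unlink(c) →   free=[............]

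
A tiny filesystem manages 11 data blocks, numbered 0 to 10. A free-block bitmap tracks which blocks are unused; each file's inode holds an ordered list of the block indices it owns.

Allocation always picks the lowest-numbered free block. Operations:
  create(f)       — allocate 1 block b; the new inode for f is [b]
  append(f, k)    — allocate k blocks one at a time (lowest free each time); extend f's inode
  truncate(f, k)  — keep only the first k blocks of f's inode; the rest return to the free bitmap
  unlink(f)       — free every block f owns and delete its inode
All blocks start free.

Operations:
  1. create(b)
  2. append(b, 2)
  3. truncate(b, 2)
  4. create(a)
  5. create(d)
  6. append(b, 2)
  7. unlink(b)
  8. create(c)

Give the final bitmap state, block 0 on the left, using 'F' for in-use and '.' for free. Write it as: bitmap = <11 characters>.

  1. create(b)  ⇒  F..........  {b→[0]}
  2. append(b, 2)  ⇒  FFF........  {b→[0, 1, 2]}
  3. truncate(b, 2)  ⇒  FF.........  {b→[0, 1]}
  4. create(a)  ⇒  FFF........  {a→[2]; b→[0, 1]}
  5. create(d)  ⇒  FFFF.......  {a→[2]; b→[0, 1]; d→[3]}
  6. append(b, 2)  ⇒  FFFFFF.....  {a→[2]; b→[0, 1, 4, 5]; d→[3]}
  7. unlink(b)  ⇒  ..FF.......  {a→[2]; d→[3]}
  8. create(c)  ⇒  F.FF.......  {a→[2]; c→[0]; d→[3]}

bitmap = F.FF.......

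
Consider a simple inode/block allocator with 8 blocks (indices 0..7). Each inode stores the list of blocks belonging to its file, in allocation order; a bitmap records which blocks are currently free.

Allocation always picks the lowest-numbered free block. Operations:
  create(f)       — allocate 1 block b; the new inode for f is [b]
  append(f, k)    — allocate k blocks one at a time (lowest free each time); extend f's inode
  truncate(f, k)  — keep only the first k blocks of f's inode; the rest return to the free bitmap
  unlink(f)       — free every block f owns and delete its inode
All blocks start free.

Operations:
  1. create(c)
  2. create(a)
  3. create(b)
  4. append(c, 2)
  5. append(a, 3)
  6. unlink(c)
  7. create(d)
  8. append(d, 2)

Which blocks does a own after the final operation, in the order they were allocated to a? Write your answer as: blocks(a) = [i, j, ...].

blocks(a) = [1, 5, 6, 7]

after create(c) → c:[0]  free=[F.......]
after create(a) → a:[1], c:[0]  free=[FF......]
after create(b) → a:[1], b:[2], c:[0]  free=[FFF.....]
after append(c, 2) → a:[1], b:[2], c:[0, 3, 4]  free=[FFFFF...]
after append(a, 3) → a:[1, 5, 6, 7], b:[2], c:[0, 3, 4]  free=[FFFFFFFF]
after unlink(c) → a:[1, 5, 6, 7], b:[2]  free=[.FF..FFF]
after create(d) → a:[1, 5, 6, 7], b:[2], d:[0]  free=[FFF..FFF]
after append(d, 2) → a:[1, 5, 6, 7], b:[2], d:[0, 3, 4]  free=[FFFFFFFF]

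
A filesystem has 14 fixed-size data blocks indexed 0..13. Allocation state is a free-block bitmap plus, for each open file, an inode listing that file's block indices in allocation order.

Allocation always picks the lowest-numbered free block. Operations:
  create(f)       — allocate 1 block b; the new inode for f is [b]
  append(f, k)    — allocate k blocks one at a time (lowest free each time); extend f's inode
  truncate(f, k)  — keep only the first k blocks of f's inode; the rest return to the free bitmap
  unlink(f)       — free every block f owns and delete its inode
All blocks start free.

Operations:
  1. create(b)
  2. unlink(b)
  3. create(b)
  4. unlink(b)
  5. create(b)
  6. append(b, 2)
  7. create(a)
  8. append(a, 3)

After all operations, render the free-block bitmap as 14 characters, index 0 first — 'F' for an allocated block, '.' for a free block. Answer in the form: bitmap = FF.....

bitmap = FFFFFFF.......

  1. create(b)  ⇒  F.............  {b→[0]}
  2. unlink(b)  ⇒  ..............  {}
  3. create(b)  ⇒  F.............  {b→[0]}
  4. unlink(b)  ⇒  ..............  {}
  5. create(b)  ⇒  F.............  {b→[0]}
  6. append(b, 2)  ⇒  FFF...........  {b→[0, 1, 2]}
  7. create(a)  ⇒  FFFF..........  {a→[3]; b→[0, 1, 2]}
  8. append(a, 3)  ⇒  FFFFFFF.......  {a→[3, 4, 5, 6]; b→[0, 1, 2]}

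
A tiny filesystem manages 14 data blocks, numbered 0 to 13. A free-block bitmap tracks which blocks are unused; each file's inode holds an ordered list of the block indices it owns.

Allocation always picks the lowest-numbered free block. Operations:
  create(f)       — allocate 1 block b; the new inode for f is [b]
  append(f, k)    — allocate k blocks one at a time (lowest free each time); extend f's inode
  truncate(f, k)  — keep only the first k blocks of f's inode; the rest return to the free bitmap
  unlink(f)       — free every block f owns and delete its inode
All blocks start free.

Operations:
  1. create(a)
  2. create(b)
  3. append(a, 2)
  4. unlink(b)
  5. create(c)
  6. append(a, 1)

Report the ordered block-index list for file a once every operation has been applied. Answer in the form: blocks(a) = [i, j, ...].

blocks(a) = [0, 2, 3, 4]

create(a): bitmap=F............. | a=[0]
create(b): bitmap=FF............ | a=[0] b=[1]
append(a, 2): bitmap=FFFF.......... | a=[0, 2, 3] b=[1]
unlink(b): bitmap=F.FF.......... | a=[0, 2, 3]
create(c): bitmap=FFFF.......... | a=[0, 2, 3] c=[1]
append(a, 1): bitmap=FFFFF......... | a=[0, 2, 3, 4] c=[1]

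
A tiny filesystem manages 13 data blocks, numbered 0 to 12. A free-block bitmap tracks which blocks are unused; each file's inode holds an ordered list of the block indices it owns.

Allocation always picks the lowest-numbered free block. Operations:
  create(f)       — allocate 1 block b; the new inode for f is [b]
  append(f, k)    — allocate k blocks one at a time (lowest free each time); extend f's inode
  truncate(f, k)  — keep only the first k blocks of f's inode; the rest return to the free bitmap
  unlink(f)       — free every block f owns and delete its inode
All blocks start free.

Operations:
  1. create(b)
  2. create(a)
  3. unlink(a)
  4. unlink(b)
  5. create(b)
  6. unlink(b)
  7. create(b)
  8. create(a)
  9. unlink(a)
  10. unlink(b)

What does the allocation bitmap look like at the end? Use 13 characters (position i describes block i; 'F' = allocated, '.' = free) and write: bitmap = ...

bitmap = .............

[1] create(b) — b=0 (map F............)
[2] create(a) — a=1 b=0 (map FF...........)
[3] unlink(a) — b=0 (map F............)
[4] unlink(b) —  (map .............)
[5] create(b) — b=0 (map F............)
[6] unlink(b) —  (map .............)
[7] create(b) — b=0 (map F............)
[8] create(a) — a=1 b=0 (map FF...........)
[9] unlink(a) — b=0 (map F............)
[10] unlink(b) —  (map .............)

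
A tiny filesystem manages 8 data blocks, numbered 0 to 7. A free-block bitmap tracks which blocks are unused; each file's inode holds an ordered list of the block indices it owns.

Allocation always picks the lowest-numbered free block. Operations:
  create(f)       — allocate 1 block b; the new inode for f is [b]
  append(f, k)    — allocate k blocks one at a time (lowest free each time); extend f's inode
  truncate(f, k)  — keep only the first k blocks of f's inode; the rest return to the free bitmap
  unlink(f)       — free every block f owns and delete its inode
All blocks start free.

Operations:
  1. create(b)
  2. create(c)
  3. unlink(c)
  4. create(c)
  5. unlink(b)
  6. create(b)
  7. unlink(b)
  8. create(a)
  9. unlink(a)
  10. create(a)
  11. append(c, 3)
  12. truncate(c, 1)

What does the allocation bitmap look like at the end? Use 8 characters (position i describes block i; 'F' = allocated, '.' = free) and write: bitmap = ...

after create(b) → b:[0]  free=[F.......]
after create(c) → b:[0], c:[1]  free=[FF......]
after unlink(c) → b:[0]  free=[F.......]
after create(c) → b:[0], c:[1]  free=[FF......]
after unlink(b) → c:[1]  free=[.F......]
after create(b) → b:[0], c:[1]  free=[FF......]
after unlink(b) → c:[1]  free=[.F......]
after create(a) → a:[0], c:[1]  free=[FF......]
after unlink(a) → c:[1]  free=[.F......]
after create(a) → a:[0], c:[1]  free=[FF......]
after append(c, 3) → a:[0], c:[1, 2, 3, 4]  free=[FFFFF...]
after truncate(c, 1) → a:[0], c:[1]  free=[FF......]

bitmap = FF......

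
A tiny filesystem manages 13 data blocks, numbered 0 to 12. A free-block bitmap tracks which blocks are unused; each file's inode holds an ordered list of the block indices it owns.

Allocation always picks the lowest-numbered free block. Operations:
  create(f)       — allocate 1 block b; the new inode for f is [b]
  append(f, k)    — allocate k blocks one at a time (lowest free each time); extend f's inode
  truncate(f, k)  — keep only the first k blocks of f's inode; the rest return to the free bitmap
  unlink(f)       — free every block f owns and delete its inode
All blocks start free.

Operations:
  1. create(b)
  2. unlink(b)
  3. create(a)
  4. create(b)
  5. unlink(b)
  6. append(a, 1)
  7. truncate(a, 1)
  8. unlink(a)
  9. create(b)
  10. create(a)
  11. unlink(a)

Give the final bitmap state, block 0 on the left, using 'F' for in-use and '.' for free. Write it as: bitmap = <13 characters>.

bitmap = F............

after create(b) → b:[0]  free=[F............]
after unlink(b) →   free=[.............]
after create(a) → a:[0]  free=[F............]
after create(b) → a:[0], b:[1]  free=[FF...........]
after unlink(b) → a:[0]  free=[F............]
after append(a, 1) → a:[0, 1]  free=[FF...........]
after truncate(a, 1) → a:[0]  free=[F............]
after unlink(a) →   free=[.............]
after create(b) → b:[0]  free=[F............]
after create(a) → a:[1], b:[0]  free=[FF...........]
after unlink(a) → b:[0]  free=[F............]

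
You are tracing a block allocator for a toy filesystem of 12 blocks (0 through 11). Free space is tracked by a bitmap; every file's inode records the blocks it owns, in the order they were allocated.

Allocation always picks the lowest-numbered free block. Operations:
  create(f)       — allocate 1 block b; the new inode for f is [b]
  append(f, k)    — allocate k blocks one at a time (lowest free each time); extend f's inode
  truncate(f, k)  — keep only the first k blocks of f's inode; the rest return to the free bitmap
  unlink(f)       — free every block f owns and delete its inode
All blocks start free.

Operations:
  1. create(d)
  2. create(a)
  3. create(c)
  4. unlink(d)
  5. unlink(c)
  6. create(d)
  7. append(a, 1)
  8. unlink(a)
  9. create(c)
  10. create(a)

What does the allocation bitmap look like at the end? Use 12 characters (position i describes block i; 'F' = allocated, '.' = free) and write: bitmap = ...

bitmap = FFF.........

[1] create(d) — d=0 (map F...........)
[2] create(a) — a=1 d=0 (map FF..........)
[3] create(c) — a=1 c=2 d=0 (map FFF.........)
[4] unlink(d) — a=1 c=2 (map .FF.........)
[5] unlink(c) — a=1 (map .F..........)
[6] create(d) — a=1 d=0 (map FF..........)
[7] append(a, 1) — a=1,2 d=0 (map FFF.........)
[8] unlink(a) — d=0 (map F...........)
[9] create(c) — c=1 d=0 (map FF..........)
[10] create(a) — a=2 c=1 d=0 (map FFF.........)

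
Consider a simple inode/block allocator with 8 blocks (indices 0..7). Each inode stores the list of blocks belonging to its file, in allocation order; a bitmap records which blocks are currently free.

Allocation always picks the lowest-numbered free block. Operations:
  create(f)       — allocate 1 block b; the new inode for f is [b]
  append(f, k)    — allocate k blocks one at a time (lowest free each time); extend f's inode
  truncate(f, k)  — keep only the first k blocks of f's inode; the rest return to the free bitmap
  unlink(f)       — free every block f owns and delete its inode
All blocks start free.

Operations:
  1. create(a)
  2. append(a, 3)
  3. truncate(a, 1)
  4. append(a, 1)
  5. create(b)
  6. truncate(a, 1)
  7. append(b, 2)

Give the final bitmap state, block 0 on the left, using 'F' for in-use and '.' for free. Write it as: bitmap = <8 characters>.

  1. create(a)  ⇒  F.......  {a→[0]}
  2. append(a, 3)  ⇒  FFFF....  {a→[0, 1, 2, 3]}
  3. truncate(a, 1)  ⇒  F.......  {a→[0]}
  4. append(a, 1)  ⇒  FF......  {a→[0, 1]}
  5. create(b)  ⇒  FFF.....  {a→[0, 1]; b→[2]}
  6. truncate(a, 1)  ⇒  F.F.....  {a→[0]; b→[2]}
  7. append(b, 2)  ⇒  FFFF....  {a→[0]; b→[2, 1, 3]}

bitmap = FFFF....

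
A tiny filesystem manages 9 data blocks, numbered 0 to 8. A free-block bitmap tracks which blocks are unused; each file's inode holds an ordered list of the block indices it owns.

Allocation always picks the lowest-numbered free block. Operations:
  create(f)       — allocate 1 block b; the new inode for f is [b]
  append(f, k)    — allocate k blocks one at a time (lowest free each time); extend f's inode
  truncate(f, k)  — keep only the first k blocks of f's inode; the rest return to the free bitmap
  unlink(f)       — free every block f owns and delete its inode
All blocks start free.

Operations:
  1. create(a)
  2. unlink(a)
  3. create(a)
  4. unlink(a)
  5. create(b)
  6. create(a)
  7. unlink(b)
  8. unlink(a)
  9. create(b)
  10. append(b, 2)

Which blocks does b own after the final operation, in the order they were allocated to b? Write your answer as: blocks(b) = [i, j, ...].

blocks(b) = [0, 1, 2]

[1] create(a) — a=0 (map F........)
[2] unlink(a) —  (map .........)
[3] create(a) — a=0 (map F........)
[4] unlink(a) —  (map .........)
[5] create(b) — b=0 (map F........)
[6] create(a) — a=1 b=0 (map FF.......)
[7] unlink(b) — a=1 (map .F.......)
[8] unlink(a) —  (map .........)
[9] create(b) — b=0 (map F........)
[10] append(b, 2) — b=0,1,2 (map FFF......)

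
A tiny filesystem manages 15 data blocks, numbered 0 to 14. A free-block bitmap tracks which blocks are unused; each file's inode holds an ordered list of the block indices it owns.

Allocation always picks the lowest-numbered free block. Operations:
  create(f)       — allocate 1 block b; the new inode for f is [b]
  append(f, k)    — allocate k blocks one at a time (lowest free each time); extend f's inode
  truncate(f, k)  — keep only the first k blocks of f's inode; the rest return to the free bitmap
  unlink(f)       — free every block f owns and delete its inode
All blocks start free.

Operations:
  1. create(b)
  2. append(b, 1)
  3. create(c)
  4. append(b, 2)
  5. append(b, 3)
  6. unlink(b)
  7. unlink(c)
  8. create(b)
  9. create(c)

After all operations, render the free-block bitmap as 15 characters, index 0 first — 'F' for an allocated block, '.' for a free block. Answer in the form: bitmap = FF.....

after create(b) → b:[0]  free=[F..............]
after append(b, 1) → b:[0, 1]  free=[FF.............]
after create(c) → b:[0, 1], c:[2]  free=[FFF............]
after append(b, 2) → b:[0, 1, 3, 4], c:[2]  free=[FFFFF..........]
after append(b, 3) → b:[0, 1, 3, 4, 5, 6, 7], c:[2]  free=[FFFFFFFF.......]
after unlink(b) → c:[2]  free=[..F............]
after unlink(c) →   free=[...............]
after create(b) → b:[0]  free=[F..............]
after create(c) → b:[0], c:[1]  free=[FF.............]

bitmap = FF.............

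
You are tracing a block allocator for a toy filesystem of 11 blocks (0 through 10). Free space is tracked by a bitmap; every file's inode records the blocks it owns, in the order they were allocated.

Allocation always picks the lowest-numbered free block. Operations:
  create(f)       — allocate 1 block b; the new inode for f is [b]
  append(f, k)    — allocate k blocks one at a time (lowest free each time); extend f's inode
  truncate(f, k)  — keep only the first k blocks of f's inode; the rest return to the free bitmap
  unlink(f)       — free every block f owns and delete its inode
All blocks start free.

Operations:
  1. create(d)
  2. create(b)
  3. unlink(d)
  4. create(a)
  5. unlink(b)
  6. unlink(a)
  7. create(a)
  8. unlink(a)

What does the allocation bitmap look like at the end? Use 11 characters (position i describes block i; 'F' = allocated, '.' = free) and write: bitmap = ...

[1] create(d) — d=0 (map F..........)
[2] create(b) — b=1 d=0 (map FF.........)
[3] unlink(d) — b=1 (map .F.........)
[4] create(a) — a=0 b=1 (map FF.........)
[5] unlink(b) — a=0 (map F..........)
[6] unlink(a) —  (map ...........)
[7] create(a) — a=0 (map F..........)
[8] unlink(a) —  (map ...........)

bitmap = ...........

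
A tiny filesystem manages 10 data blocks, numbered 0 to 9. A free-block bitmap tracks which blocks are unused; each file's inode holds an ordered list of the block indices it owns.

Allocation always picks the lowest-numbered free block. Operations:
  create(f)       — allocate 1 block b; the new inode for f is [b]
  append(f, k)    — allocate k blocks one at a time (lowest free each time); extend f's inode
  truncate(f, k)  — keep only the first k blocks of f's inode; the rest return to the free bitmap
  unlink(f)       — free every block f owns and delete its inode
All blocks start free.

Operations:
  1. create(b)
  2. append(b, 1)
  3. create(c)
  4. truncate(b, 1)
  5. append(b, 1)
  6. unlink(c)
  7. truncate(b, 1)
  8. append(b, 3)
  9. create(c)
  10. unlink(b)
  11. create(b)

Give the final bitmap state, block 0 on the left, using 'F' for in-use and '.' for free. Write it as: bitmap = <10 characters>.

  1. create(b)  ⇒  F.........  {b→[0]}
  2. append(b, 1)  ⇒  FF........  {b→[0, 1]}
  3. create(c)  ⇒  FFF.......  {b→[0, 1]; c→[2]}
  4. truncate(b, 1)  ⇒  F.F.......  {b→[0]; c→[2]}
  5. append(b, 1)  ⇒  FFF.......  {b→[0, 1]; c→[2]}
  6. unlink(c)  ⇒  FF........  {b→[0, 1]}
  7. truncate(b, 1)  ⇒  F.........  {b→[0]}
  8. append(b, 3)  ⇒  FFFF......  {b→[0, 1, 2, 3]}
  9. create(c)  ⇒  FFFFF.....  {b→[0, 1, 2, 3]; c→[4]}
  10. unlink(b)  ⇒  ....F.....  {c→[4]}
  11. create(b)  ⇒  F...F.....  {b→[0]; c→[4]}

bitmap = F...F.....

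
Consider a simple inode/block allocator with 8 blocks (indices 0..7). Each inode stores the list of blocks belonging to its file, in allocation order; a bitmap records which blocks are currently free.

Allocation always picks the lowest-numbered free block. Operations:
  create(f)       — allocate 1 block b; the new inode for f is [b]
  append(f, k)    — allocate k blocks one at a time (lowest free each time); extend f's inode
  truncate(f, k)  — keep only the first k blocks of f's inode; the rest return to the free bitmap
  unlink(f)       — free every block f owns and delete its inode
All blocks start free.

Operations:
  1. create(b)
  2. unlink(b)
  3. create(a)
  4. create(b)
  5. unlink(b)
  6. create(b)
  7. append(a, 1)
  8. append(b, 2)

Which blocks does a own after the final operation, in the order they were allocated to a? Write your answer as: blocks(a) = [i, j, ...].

blocks(a) = [0, 2]

[1] create(b) — b=0 (map F.......)
[2] unlink(b) —  (map ........)
[3] create(a) — a=0 (map F.......)
[4] create(b) — a=0 b=1 (map FF......)
[5] unlink(b) — a=0 (map F.......)
[6] create(b) — a=0 b=1 (map FF......)
[7] append(a, 1) — a=0,2 b=1 (map FFF.....)
[8] append(b, 2) — a=0,2 b=1,3,4 (map FFFFF...)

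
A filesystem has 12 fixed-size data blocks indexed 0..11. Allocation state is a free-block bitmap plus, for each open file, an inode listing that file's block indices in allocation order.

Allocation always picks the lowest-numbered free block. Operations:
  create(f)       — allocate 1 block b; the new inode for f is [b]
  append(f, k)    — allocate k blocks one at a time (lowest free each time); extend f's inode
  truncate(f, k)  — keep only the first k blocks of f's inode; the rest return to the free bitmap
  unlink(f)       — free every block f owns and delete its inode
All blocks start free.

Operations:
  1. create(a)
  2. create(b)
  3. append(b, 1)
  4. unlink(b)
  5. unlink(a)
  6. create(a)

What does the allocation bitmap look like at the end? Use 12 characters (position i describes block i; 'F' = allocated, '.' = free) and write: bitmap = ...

[1] create(a) — a=0 (map F...........)
[2] create(b) — a=0 b=1 (map FF..........)
[3] append(b, 1) — a=0 b=1,2 (map FFF.........)
[4] unlink(b) — a=0 (map F...........)
[5] unlink(a) —  (map ............)
[6] create(a) — a=0 (map F...........)

bitmap = F...........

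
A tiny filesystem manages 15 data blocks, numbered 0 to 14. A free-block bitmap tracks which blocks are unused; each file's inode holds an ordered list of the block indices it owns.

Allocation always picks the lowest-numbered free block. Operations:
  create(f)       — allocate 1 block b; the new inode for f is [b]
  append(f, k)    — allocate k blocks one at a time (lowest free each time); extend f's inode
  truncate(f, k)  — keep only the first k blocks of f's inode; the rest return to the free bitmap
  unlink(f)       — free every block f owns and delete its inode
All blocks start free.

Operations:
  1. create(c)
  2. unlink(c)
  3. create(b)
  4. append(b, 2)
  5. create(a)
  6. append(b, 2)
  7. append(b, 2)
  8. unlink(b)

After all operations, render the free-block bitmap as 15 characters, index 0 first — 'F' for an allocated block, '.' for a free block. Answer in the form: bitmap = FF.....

  1. create(c)  ⇒  F..............  {c→[0]}
  2. unlink(c)  ⇒  ...............  {}
  3. create(b)  ⇒  F..............  {b→[0]}
  4. append(b, 2)  ⇒  FFF............  {b→[0, 1, 2]}
  5. create(a)  ⇒  FFFF...........  {a→[3]; b→[0, 1, 2]}
  6. append(b, 2)  ⇒  FFFFFF.........  {a→[3]; b→[0, 1, 2, 4, 5]}
  7. append(b, 2)  ⇒  FFFFFFFF.......  {a→[3]; b→[0, 1, 2, 4, 5, 6, 7]}
  8. unlink(b)  ⇒  ...F...........  {a→[3]}

bitmap = ...F...........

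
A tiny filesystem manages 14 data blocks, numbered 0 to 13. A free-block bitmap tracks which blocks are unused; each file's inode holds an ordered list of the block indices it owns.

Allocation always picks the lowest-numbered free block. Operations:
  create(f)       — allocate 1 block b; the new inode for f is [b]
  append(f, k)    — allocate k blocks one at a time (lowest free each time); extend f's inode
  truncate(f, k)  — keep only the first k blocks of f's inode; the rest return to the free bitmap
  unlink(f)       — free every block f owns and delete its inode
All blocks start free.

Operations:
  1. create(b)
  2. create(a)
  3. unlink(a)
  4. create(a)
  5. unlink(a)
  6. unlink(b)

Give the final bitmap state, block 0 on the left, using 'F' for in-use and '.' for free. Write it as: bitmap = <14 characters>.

create(b): bitmap=F............. | b=[0]
create(a): bitmap=FF............ | a=[1] b=[0]
unlink(a): bitmap=F............. | b=[0]
create(a): bitmap=FF............ | a=[1] b=[0]
unlink(a): bitmap=F............. | b=[0]
unlink(b): bitmap=.............. | 

bitmap = ..............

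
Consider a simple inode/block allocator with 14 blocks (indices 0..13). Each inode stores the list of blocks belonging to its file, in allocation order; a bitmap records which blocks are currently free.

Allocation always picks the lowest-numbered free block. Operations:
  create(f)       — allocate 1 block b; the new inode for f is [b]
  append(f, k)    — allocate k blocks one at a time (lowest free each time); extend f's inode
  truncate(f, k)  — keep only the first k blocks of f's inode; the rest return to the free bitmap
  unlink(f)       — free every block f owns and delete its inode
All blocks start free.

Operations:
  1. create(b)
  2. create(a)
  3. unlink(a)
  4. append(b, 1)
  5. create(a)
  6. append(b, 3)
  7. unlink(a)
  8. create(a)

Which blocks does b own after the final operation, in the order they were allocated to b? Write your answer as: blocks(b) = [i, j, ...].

blocks(b) = [0, 1, 3, 4, 5]

[1] create(b) — b=0 (map F.............)
[2] create(a) — a=1 b=0 (map FF............)
[3] unlink(a) — b=0 (map F.............)
[4] append(b, 1) — b=0,1 (map FF............)
[5] create(a) — a=2 b=0,1 (map FFF...........)
[6] append(b, 3) — a=2 b=0,1,3,4,5 (map FFFFFF........)
[7] unlink(a) — b=0,1,3,4,5 (map FF.FFF........)
[8] create(a) — a=2 b=0,1,3,4,5 (map FFFFFF........)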